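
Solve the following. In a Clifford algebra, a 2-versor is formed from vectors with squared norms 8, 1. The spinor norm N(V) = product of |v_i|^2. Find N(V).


Spinor norm N(V) = |v1|^2 * |v2|^2 * ... * |v2|^2
= 8 * 1
Running product: 8, 8
N(V) = 8


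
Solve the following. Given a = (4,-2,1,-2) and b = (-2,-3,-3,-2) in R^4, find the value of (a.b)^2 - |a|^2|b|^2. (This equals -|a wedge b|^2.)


a . b = 4*(-2) + (-2)*(-3) + 1*(-3) + (-2)*(-2)
= -8 + 6 + (-3) + 4 = -1
|a|^2 = 4^2 + (-2)^2 + 1^2 + (-2)^2 = 25
|b|^2 = (-2)^2 + (-3)^2 + (-3)^2 + (-2)^2 = 26
(a.b)^2 = (-1)^2 = 1
|a|^2 * |b|^2 = 25 * 26 = 650
Result = 1 - 650 = -649


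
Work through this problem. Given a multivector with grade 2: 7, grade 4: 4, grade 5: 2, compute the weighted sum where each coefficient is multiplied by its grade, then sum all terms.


Grade-weighted sum = sum of grade_k * coefficient_k
2*7 = 14
4*4 = 16
5*2 = 10
Total = 14 + 16 + 10 = 40


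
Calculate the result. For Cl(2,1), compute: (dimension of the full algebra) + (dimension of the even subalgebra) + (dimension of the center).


n = 2 + 1 = 3
Total dim = 2^3 = 8
Even subalgebra dim = 2^2 = 4
n is odd, so center dim = 2
Sum = 8 + 4 + 2 = 14


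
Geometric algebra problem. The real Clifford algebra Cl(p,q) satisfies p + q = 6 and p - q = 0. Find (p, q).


We need p + q = 6 and p - q = 0.
Adding: 2p = 6 + 0 = 6, so p = 3.
Then q = 6 - 3 = 3.
(p, q) = (3, 3)


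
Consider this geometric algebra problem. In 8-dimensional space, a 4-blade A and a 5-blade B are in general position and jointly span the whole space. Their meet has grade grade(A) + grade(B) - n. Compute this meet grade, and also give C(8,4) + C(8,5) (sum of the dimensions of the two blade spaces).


Meet grade = grade(A) + grade(B) - n
= 4 + 5 - 8 = 1
C(8,4) = 70
C(8,5) = 56
dim_A + dim_B = 70 + 56 = 126


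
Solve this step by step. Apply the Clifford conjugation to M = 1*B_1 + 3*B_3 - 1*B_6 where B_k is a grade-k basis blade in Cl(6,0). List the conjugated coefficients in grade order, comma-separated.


Clifford conjugate sign for grade k: (-1)^(k(k+1)/2)
Grade 1: (-1)^(1*2/2) = (-1)^1 = -1, coeff 1 -> -1
Grade 3: (-1)^(3*4/2) = (-1)^6 = 1, coeff 3 -> 3
Grade 6: (-1)^(6*7/2) = (-1)^21 = -1, coeff -1 -> 1
Conjugated coefficients: -1, 3, 1


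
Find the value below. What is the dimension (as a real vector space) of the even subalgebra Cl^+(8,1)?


Even subalgebra dimension = 2^(n-1)
n = 8 + 1 = 9
2^(9 - 1) = 2^8 = 256
Verification: sum of C(9,k) for even k = 1 + 36 + 126 + 84 + 9 = 256
Result = 256


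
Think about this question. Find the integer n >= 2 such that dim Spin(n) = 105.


dim Spin(n) = dim so(n) = n(n-1)/2.
Solve n(n-1)/2 = 105, i.e. n^2 - n - 210 = 0.
Discriminant = 1 + 8*105 = 841
n = (1 + sqrt(841))/2 = (1 + 29)/2 = 15


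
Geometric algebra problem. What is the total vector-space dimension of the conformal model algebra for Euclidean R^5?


The conformal model of R^5 uses Cl(6,1): the 5 Euclidean generators plus two extra orthogonal generators e+ (e+^2 = +1) and e- (e-^2 = -1), from which the null vectors e0, einf are built.
Number of generators m = 5 + 2 = 7.
dim Cl(p,q) = 2^m = 2^7 = 128


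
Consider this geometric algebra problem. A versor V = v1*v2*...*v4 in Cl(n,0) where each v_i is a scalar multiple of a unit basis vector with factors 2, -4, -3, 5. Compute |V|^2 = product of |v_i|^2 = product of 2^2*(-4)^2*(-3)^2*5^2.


Each vector v_i has |v_i|^2 = s_i^2
Squared scales: 2^2 = 4, (-4)^2 = 16, (-3)^2 = 9, 5^2 = 25
|V|^2 = 4 * 16 * 9 * 25
= 14400


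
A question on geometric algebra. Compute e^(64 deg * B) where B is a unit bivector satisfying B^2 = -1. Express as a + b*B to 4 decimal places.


For a unit bivector B with B^2 = -1, the exponential series gives
e^(theta*B) = cos(theta) + sin(theta)*B (the GA analogue of Euler's formula).
theta = 64 degrees = 1.117011 rad
cos(64 deg) = 0.4384
sin(64 deg) = 0.8988
exp(theta*B) = 0.4384 + 0.8988*B


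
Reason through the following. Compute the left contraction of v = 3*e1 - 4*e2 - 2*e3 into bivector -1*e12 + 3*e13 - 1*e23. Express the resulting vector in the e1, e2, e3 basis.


Left contraction v _| B = <vB>_1 (grade-1 part of the geometric product vB).
Using e1_|e12 = e2, e2_|e12 = -e1, e1_|e13 = e3, e3_|e13 = -e1, e2_|e23 = e3, e3_|e23 = -e2:
e1 coeff: -v2*b12 - v3*b13 = -(-4)*(-1) - (-2)*(3) = 2
e2 coeff: v1*b12 - v3*b23 = (3)*(-1) - (-2)*(-1) = -5
e3 coeff: v1*b13 + v2*b23 = (3)*(3) + (-4)*(-1) = 13
v _| B = 2*e1 - 5*e2 + 13*e3


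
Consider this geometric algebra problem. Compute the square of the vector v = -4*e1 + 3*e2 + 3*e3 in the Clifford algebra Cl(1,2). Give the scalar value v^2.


v^2 = sum of c_i^2 * e_i^2
Positive signature terms (e_i^2 = +1): (-4)^2 = 16
Negative signature terms (e_j^2 = -1): 3^2 + 3^2 = 18
v^2 = 16 - 18 = -2


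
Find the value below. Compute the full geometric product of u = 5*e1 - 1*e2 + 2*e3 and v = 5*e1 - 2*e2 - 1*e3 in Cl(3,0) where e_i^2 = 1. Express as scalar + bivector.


In Cl(3,0): e_i^2 = 1, e_ie_j = -e_je_i for i != j.
Scalar part = u . v = 5*5 + (-1)*(-2) + 2*(-1)
= 25 + 2 + (-2) = 25
e12 coeff = 5*(-2) - (-1)*5 = -10 - (-5) = -5
e13 coeff = 5*(-1) - 2*5 = -5 - 10 = -15
e23 coeff = (-1)*(-1) - 2*(-2) = 1 - (-4) = 5
uv = 25 - 5*e12 - 15*e13 + 5*e23


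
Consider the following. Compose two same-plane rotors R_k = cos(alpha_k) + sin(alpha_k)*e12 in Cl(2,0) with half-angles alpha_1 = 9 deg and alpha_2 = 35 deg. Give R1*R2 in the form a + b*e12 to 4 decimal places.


Same-plane rotors commute and their half-angles add:
R1*R2 = cos(a1 + a2) + sin(a1 + a2)*e12.
a1 + a2 = 9 + 35 = 44 deg
cos(44 deg) = 0.7193
sin(44 deg) = 0.6947
R1*R2 = 0.7193 + 0.6947*e12


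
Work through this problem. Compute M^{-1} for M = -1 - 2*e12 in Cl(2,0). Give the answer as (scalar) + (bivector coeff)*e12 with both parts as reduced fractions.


M = -1 - 2*e12, where e12^2 = -1.
Since M commutes with its reverse ~M = a - b*e12, M * ~M = a^2 - b^2*e12^2 = a^2 + b^2.
So M^{-1} = ~M / (a^2 + b^2) = (a - b*e12)/(a^2 + b^2).
a^2 + b^2 = 1 + 4 = 5
Scalar part = -1/5 = -1/5
Bivector coeff = 2/5 = 2/5
M^{-1} = -1/5 + 2/5*e12


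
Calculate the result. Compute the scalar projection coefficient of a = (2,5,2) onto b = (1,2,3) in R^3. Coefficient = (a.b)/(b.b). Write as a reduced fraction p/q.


Projection coefficient = (a . b) / (b . b)
a . b = 2*1 + 5*2 + 2*3
= 2 + 10 + 6 = 18
b . b = 1^2 + 2^2 + 3^2
= 1 + 4 + 9 = 14
Coefficient = 18/14
In lowest terms: 9/7


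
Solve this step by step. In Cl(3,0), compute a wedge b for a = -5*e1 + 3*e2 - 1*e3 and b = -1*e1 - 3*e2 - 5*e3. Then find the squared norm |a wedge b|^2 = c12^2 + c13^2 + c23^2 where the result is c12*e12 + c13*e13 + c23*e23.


a wedge b = (a1*b2 - a2*b1)*e12 + (a1*b3 - a3*b1)*e13 + (a2*b3 - a3*b2)*e23
e12 coeff: (-5)*(-3) - 3*(-1) = 15 - (-3) = 18
e13 coeff: (-5)*(-5) - (-1)*(-1) = 25 - 1 = 24
e23 coeff: 3*(-5) - (-1)*(-3) = -15 - 3 = -18
|a wedge b|^2 = 18^2 + 24^2 + (-18)^2
= 324 + 576 + 324
= 1224


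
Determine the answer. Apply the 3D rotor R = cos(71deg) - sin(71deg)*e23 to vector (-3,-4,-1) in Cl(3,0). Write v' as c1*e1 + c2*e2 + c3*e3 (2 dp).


Rotor R = cos(71deg) - sin(71deg)*e23
Rotation angle theta = 2 * 71 = 142 degrees in the e23 plane (e2 -> e3).
The component perpendicular to the plane (e1) is invariant: v'_1 = v1 = -3.00
cos(142deg) = -0.7880, sin(142deg) = 0.6157
v'_2 = v2*cos(theta) - v3*sin(theta) = -4*(-0.7880) - (-1)*0.6157 = 3.77
v'_3 = v2*sin(theta) + v3*cos(theta) = -4*0.6157 + (-1)*(-0.7880) = -1.67
v' = -3.00*e1 + 3.77*e2 - 1.67*e3


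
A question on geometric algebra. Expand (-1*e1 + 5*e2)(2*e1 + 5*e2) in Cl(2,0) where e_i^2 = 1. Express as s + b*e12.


Expand: (-1*e1 + 5*e2)(2*e1 + 5*e2)
= (-1)*2*e1e1 + (-1)*5*e1e2 + 5*2*e2e1 + 5*5*e2e2
Using e1^2 = e2^2 = 1, e2e1 = -e1e2:
Scalar part s = (-1)*2 + 5*5 = -2 + 25 = 23
Bivector part b = (-1)*5 - 5*2 = -5 - 10 = -15
uv = 23 - 15*e12


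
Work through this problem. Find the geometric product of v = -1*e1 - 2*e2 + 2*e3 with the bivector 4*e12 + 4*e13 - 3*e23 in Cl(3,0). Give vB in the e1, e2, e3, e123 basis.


vB has grade-1 (vector) and grade-3 (trivector) parts: vB = (v _| B) + (v ^ B).
Vector part <vB>_1:
  e1: -v2*b12 - v3*b13 = -(-2)*(4) - (2)*(4) = 0
  e2: v1*b12 - v3*b23 = (-1)*(4) - (2)*(-3) = 2
  e3: v1*b13 + v2*b23 = (-1)*(4) + (-2)*(-3) = 2
Trivector part <vB>_3:
  e123: v1*b23 - v2*b13 + v3*b12 = (-1)*(-3) - (-2)*(4) + (2)*(4) = 19
vB = 0*e1 + 2*e2 + 2*e3 + 19*e123


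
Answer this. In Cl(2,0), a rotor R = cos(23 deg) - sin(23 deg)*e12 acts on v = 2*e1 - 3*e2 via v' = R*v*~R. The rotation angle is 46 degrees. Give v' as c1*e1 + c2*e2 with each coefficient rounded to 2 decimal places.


Rotor R = cos(23deg) - sin(23deg)*e12
Rotation angle theta = 2 * 23 = 46 degrees
v' = R*v*~R rotates v by theta.
cos(46deg) = 0.6947, sin(46deg) = 0.7193
v'_1 = 2*cos(46deg) - (-3)*sin(46deg)
= 2*0.6947 - (-3)*0.7193
= 3.55
v'_2 = 2*sin(46deg) + (-3)*cos(46deg)
= 2*0.7193 + (-3)*0.6947
= -0.65
v' = 3.55*e1 - 0.65*e2


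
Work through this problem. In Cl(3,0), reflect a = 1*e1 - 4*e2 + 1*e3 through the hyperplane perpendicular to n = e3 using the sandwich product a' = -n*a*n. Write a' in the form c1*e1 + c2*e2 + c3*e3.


Reflection formula: a' = -n*a*n, with n = e3 (unit vector, n^2 = 1).
For reflection through hyperplane perp to e3:
The component along e3 flips sign, others stay.
a = (1, -4, 1)
a' = (1, -4, -1)
a' = 1*e1 - 4*e2 - 1*e3


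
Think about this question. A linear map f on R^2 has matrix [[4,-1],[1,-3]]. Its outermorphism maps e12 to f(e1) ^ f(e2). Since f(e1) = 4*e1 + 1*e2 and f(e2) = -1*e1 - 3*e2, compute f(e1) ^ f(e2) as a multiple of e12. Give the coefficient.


The outermorphism of a linear map f sends e1^e2 to f(e1)^f(e2).
f(e1) = 4*e1 + 1*e2
f(e2) = -1*e1 - 3*e2
f(e1) ^ f(e2) = (4*e1 + 1*e2) ^ (-1*e1 - 3*e2)
= 4*(-3)*e12 + 1*(-1)*e21
= (-12 - (-1))*e12
= -11*e12
Coefficient = -11


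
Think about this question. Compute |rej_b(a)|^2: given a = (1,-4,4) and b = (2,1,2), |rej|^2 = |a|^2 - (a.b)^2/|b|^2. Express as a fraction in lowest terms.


|a|^2 = 1^2 + (-4)^2 + 4^2 = 33
|b|^2 = 2^2 + 1^2 + 2^2 = 9
a . b = 1*2 + (-4)*1 + 4*2 = 6
(a.b)^2 = 6^2 = 36
|rej|^2 = 33 - 36/9
= (297 - 36)/9
= 261/9
In lowest terms: 29/1


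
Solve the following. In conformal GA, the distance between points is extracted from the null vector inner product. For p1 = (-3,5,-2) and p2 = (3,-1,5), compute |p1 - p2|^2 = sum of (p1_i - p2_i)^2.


p1 - p2 = (-6, 6, -7)
|p1 - p2|^2 = (-6)^2 + 6^2 + (-7)^2
= 36 + 36 + 49
= 121


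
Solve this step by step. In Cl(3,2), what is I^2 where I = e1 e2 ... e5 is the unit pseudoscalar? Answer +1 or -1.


The pseudoscalar I = e1...e_n (product of all n generators) of Cl(p,q) satisfies I^2 = (-1)^(q + n(n-1)/2).
p = 3, q = 2, n = p + q = 5
n(n-1)/2 = 5 * 4 / 2 = 10
Exponent = q + n(n-1)/2 = 2 + 10 = 12
I^2 = (-1)^12 = +1


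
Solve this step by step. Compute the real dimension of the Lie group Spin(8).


Spin(n) double-covers SO(n); both have Lie algebra so(n) of dimension n(n-1)/2.
n = 8
n(n-1) = 8 * 7 = 56
dim Spin(8) = 56/2 = 28


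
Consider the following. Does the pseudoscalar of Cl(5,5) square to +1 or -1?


The pseudoscalar I = e1...e_n (product of all n generators) of Cl(p,q) satisfies I^2 = (-1)^(q + n(n-1)/2).
p = 5, q = 5, n = p + q = 10
n(n-1)/2 = 10 * 9 / 2 = 45
Exponent = q + n(n-1)/2 = 5 + 45 = 50
I^2 = (-1)^50 = +1


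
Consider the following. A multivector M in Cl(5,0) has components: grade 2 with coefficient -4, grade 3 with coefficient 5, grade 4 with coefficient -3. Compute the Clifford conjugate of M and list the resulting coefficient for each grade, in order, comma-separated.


Clifford conjugate sign for grade k: (-1)^(k(k+1)/2)
Grade 2: (-1)^(2*3/2) = (-1)^3 = -1, coeff -4 -> 4
Grade 3: (-1)^(3*4/2) = (-1)^6 = 1, coeff 5 -> 5
Grade 4: (-1)^(4*5/2) = (-1)^10 = 1, coeff -3 -> -3
Conjugated coefficients: 4, 5, -3


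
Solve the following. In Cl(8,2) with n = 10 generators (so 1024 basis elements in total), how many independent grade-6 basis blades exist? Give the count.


Number of grade-k basis blades in Cl(p,q) with n = p + q is C(n, k).
n = 8 + 2 = 10
C(10, 6) = 10! / (6! * 4!)
= 3628800 / (720 * 24)
= 210


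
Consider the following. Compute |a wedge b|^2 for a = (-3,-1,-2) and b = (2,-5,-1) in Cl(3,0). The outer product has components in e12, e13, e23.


a wedge b = (a1*b2 - a2*b1)*e12 + (a1*b3 - a3*b1)*e13 + (a2*b3 - a3*b2)*e23
e12 coeff: (-3)*(-5) - (-1)*2 = 15 - (-2) = 17
e13 coeff: (-3)*(-1) - (-2)*2 = 3 - (-4) = 7
e23 coeff: (-1)*(-1) - (-2)*(-5) = 1 - 10 = -9
|a wedge b|^2 = 17^2 + 7^2 + (-9)^2
= 289 + 49 + 81
= 419


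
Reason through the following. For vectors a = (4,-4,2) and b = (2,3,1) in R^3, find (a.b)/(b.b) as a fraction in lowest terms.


Projection coefficient = (a . b) / (b . b)
a . b = 4*2 + (-4)*3 + 2*1
= 8 + (-12) + 2 = -2
b . b = 2^2 + 3^2 + 1^2
= 4 + 9 + 1 = 14
Coefficient = -2/14
In lowest terms: -1/7


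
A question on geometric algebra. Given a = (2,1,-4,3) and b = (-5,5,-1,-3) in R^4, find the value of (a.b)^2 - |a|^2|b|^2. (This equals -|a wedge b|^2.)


a . b = 2*(-5) + 1*5 + (-4)*(-1) + 3*(-3)
= -10 + 5 + 4 + (-9) = -10
|a|^2 = 2^2 + 1^2 + (-4)^2 + 3^2 = 30
|b|^2 = (-5)^2 + 5^2 + (-1)^2 + (-3)^2 = 60
(a.b)^2 = (-10)^2 = 100
|a|^2 * |b|^2 = 30 * 60 = 1800
Result = 100 - 1800 = -1700


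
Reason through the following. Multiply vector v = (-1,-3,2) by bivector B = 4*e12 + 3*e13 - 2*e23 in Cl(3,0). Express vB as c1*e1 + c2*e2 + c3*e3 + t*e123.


vB has grade-1 (vector) and grade-3 (trivector) parts: vB = (v _| B) + (v ^ B).
Vector part <vB>_1:
  e1: -v2*b12 - v3*b13 = -(-3)*(4) - (2)*(3) = 6
  e2: v1*b12 - v3*b23 = (-1)*(4) - (2)*(-2) = 0
  e3: v1*b13 + v2*b23 = (-1)*(3) + (-3)*(-2) = 3
Trivector part <vB>_3:
  e123: v1*b23 - v2*b13 + v3*b12 = (-1)*(-2) - (-3)*(3) + (2)*(4) = 19
vB = 6*e1 + 0*e2 + 3*e3 + 19*e123


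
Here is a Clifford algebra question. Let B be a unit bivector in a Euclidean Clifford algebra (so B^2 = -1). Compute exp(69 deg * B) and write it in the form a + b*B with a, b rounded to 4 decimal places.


For a unit bivector B with B^2 = -1, the exponential series gives
e^(theta*B) = cos(theta) + sin(theta)*B (the GA analogue of Euler's formula).
theta = 69 degrees = 1.204277 rad
cos(69 deg) = 0.3584
sin(69 deg) = 0.9336
exp(theta*B) = 0.3584 + 0.9336*B


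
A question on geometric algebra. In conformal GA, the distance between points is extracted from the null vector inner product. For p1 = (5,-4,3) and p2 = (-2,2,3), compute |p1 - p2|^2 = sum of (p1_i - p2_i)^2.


p1 - p2 = (7, -6, 0)
|p1 - p2|^2 = 7^2 + (-6)^2 + 0^2
= 49 + 36 + 0
= 85


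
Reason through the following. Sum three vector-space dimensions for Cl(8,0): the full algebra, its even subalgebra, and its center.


n = 8 + 0 = 8
Total dim = 2^8 = 256
Even subalgebra dim = 2^7 = 128
n is even, so center dim = 1
Sum = 256 + 128 + 1 = 385


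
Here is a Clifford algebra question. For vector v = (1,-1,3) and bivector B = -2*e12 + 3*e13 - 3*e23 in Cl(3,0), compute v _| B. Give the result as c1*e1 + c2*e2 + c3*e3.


Left contraction v _| B = <vB>_1 (grade-1 part of the geometric product vB).
Using e1_|e12 = e2, e2_|e12 = -e1, e1_|e13 = e3, e3_|e13 = -e1, e2_|e23 = e3, e3_|e23 = -e2:
e1 coeff: -v2*b12 - v3*b13 = -(-1)*(-2) - (3)*(3) = -11
e2 coeff: v1*b12 - v3*b23 = (1)*(-2) - (3)*(-3) = 7
e3 coeff: v1*b13 + v2*b23 = (1)*(3) + (-1)*(-3) = 6
v _| B = -11*e1 + 7*e2 + 6*e3


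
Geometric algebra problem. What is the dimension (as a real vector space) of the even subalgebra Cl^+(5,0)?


Even subalgebra dimension = 2^(n-1)
n = 5 + 0 = 5
2^(5 - 1) = 2^4 = 16
Verification: sum of C(5,k) for even k = 1 + 10 + 5 = 16
Result = 16


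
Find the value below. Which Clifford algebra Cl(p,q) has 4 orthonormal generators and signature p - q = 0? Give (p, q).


We need p + q = 4 and p - q = 0.
Adding: 2p = 4 + 0 = 4, so p = 2.
Then q = 4 - 2 = 2.
(p, q) = (2, 2)


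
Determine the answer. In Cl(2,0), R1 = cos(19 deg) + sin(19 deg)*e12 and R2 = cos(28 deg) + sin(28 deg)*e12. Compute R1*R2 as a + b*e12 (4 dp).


Same-plane rotors commute and their half-angles add:
R1*R2 = cos(a1 + a2) + sin(a1 + a2)*e12.
a1 + a2 = 19 + 28 = 47 deg
cos(47 deg) = 0.6820
sin(47 deg) = 0.7314
R1*R2 = 0.6820 + 0.7314*e12


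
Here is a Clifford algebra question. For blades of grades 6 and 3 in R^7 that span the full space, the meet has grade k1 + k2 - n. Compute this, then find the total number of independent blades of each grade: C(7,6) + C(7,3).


Meet grade = grade(A) + grade(B) - n
= 6 + 3 - 7 = 2
C(7,6) = 7
C(7,3) = 35
dim_A + dim_B = 7 + 35 = 42


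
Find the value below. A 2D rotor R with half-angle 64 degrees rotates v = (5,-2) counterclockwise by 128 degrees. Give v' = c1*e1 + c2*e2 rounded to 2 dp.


Rotor R = cos(64deg) - sin(64deg)*e12
Rotation angle theta = 2 * 64 = 128 degrees
v' = R*v*~R rotates v by theta.
cos(128deg) = -0.6157, sin(128deg) = 0.7880
v'_1 = 5*cos(128deg) - (-2)*sin(128deg)
= 5*(-0.6157) - (-2)*0.7880
= -1.50
v'_2 = 5*sin(128deg) + (-2)*cos(128deg)
= 5*0.7880 + (-2)*(-0.6157)
= 5.17
v' = -1.50*e1 + 5.17*e2


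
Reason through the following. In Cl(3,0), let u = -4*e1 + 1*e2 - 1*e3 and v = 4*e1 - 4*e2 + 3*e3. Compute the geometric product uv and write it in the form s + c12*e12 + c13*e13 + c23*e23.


In Cl(3,0): e_i^2 = 1, e_ie_j = -e_je_i for i != j.
Scalar part = u . v = (-4)*4 + 1*(-4) + (-1)*3
= -16 + (-4) + (-3) = -23
e12 coeff = (-4)*(-4) - 1*4 = 16 - 4 = 12
e13 coeff = (-4)*3 - (-1)*4 = -12 - (-4) = -8
e23 coeff = 1*3 - (-1)*(-4) = 3 - 4 = -1
uv = -23 + 12*e12 - 8*e13 - 1*e23


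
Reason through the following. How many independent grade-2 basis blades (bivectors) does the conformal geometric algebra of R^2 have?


The conformal model of R^2 uses Cl(3,1) with m = 2 + 2 = 4 generators.
Number of grade-2 blades = C(m, 2) = C(4, 2)
= 4*3/2 = 6


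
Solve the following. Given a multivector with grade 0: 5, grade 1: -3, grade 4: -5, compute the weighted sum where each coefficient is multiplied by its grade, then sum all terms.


Grade-weighted sum = sum of grade_k * coefficient_k
0*5 = 0
1*(-3) = -3
4*(-5) = -20
Total = 0 + (-3) + (-20) = -23


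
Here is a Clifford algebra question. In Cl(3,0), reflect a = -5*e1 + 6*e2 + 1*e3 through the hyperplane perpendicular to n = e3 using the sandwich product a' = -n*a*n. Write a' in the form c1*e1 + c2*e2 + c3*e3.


Reflection formula: a' = -n*a*n, with n = e3 (unit vector, n^2 = 1).
For reflection through hyperplane perp to e3:
The component along e3 flips sign, others stay.
a = (-5, 6, 1)
a' = (-5, 6, -1)
a' = -5*e1 + 6*e2 - 1*e3


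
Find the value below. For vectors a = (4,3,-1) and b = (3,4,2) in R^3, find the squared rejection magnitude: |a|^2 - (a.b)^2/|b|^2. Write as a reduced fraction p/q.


|a|^2 = 4^2 + 3^2 + (-1)^2 = 26
|b|^2 = 3^2 + 4^2 + 2^2 = 29
a . b = 4*3 + 3*4 + (-1)*2 = 22
(a.b)^2 = 22^2 = 484
|rej|^2 = 26 - 484/29
= (754 - 484)/29
= 270/29
In lowest terms: 270/29


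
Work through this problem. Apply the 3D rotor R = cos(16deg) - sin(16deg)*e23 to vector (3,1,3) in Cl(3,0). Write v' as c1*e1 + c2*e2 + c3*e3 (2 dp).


Rotor R = cos(16deg) - sin(16deg)*e23
Rotation angle theta = 2 * 16 = 32 degrees in the e23 plane (e2 -> e3).
The component perpendicular to the plane (e1) is invariant: v'_1 = v1 = 3.00
cos(32deg) = 0.8480, sin(32deg) = 0.5299
v'_2 = v2*cos(theta) - v3*sin(theta) = 1*0.8480 - 3*0.5299 = -0.74
v'_3 = v2*sin(theta) + v3*cos(theta) = 1*0.5299 + 3*0.8480 = 3.07
v' = 3.00*e1 - 0.74*e2 + 3.07*e3


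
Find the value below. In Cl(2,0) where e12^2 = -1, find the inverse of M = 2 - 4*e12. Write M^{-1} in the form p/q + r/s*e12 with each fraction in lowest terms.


M = 2 - 4*e12, where e12^2 = -1.
Since M commutes with its reverse ~M = a - b*e12, M * ~M = a^2 - b^2*e12^2 = a^2 + b^2.
So M^{-1} = ~M / (a^2 + b^2) = (a - b*e12)/(a^2 + b^2).
a^2 + b^2 = 4 + 16 = 20
Scalar part = 2/20 = 1/10
Bivector coeff = 4/20 = 1/5
M^{-1} = 1/10 + 1/5*e12


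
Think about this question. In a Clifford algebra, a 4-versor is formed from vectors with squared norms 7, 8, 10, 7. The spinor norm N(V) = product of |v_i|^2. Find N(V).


Spinor norm N(V) = |v1|^2 * |v2|^2 * ... * |v4|^2
= 7 * 8 * 10 * 7
Running product: 7, 56, 560, 3920
N(V) = 3920


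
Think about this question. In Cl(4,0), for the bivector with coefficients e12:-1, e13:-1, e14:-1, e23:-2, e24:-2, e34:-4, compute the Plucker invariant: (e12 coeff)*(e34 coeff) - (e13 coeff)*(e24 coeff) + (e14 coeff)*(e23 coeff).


Plucker relation: af - be + cd
a*f = (-1)*(-4) = 4
b*e = (-1)*(-2) = 2
c*d = (-1)*(-2) = 2
af - be + cd = 4 - 2 + 2
= 4


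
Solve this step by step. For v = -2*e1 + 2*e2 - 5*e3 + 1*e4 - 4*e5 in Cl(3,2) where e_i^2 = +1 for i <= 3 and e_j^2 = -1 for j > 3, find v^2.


v^2 = sum of c_i^2 * e_i^2
Positive signature terms (e_i^2 = +1): (-2)^2 + 2^2 + (-5)^2 = 33
Negative signature terms (e_j^2 = -1): 1^2 + (-4)^2 = 17
v^2 = 33 - 17 = 16


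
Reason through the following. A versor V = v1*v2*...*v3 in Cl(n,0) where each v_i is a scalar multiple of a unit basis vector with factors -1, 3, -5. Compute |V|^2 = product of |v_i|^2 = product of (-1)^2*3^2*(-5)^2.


Each vector v_i has |v_i|^2 = s_i^2
Squared scales: (-1)^2 = 1, 3^2 = 9, (-5)^2 = 25
|V|^2 = 1 * 9 * 25
= 225


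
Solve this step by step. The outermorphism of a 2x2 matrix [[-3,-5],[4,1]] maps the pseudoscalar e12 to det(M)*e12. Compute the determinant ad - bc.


The outermorphism of a linear map f sends e1^e2 to f(e1)^f(e2).
f(e1) = -3*e1 + 4*e2
f(e2) = -5*e1 + 1*e2
f(e1) ^ f(e2) = (-3*e1 + 4*e2) ^ (-5*e1 + 1*e2)
= (-3)*1*e12 + 4*(-5)*e21
= (-3 - (-20))*e12
= 17*e12
Coefficient = 17


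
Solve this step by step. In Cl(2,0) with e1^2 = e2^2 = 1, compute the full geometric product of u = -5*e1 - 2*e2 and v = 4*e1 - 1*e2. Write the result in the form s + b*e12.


Expand: (-5*e1 - 2*e2)(4*e1 - 1*e2)
= (-5)*4*e1e1 + (-5)*(-1)*e1e2 + (-2)*4*e2e1 + (-2)*(-1)*e2e2
Using e1^2 = e2^2 = 1, e2e1 = -e1e2:
Scalar part s = (-5)*4 + (-2)*(-1) = -20 + 2 = -18
Bivector part b = (-5)*(-1) - (-2)*4 = 5 - (-8) = 13
uv = -18 + 13*e12


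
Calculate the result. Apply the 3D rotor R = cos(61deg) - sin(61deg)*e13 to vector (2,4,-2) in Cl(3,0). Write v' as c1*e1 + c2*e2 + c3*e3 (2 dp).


Rotor R = cos(61deg) - sin(61deg)*e13
Rotation angle theta = 2 * 61 = 122 degrees in the e13 plane (e1 -> e3).
The component perpendicular to the plane (e2) is invariant: v'_2 = v2 = 4.00
cos(122deg) = -0.5299, sin(122deg) = 0.8480
v'_1 = v1*cos(theta) - v3*sin(theta) = 2*(-0.5299) - (-2)*0.8480 = 0.64
v'_3 = v1*sin(theta) + v3*cos(theta) = 2*0.8480 + (-2)*(-0.5299) = 2.76
v' = 0.64*e1 + 4.00*e2 + 2.76*e3


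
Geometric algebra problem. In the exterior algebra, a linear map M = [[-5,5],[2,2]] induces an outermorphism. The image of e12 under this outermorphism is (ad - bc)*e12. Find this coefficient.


The outermorphism of a linear map f sends e1^e2 to f(e1)^f(e2).
f(e1) = -5*e1 + 2*e2
f(e2) = 5*e1 + 2*e2
f(e1) ^ f(e2) = (-5*e1 + 2*e2) ^ (5*e1 + 2*e2)
= (-5)*2*e12 + 2*5*e21
= (-10 - 10)*e12
= -20*e12
Coefficient = -20


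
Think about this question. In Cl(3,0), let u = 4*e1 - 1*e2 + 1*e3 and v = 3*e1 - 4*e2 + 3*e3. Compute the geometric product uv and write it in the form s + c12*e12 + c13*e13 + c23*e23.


In Cl(3,0): e_i^2 = 1, e_ie_j = -e_je_i for i != j.
Scalar part = u . v = 4*3 + (-1)*(-4) + 1*3
= 12 + 4 + 3 = 19
e12 coeff = 4*(-4) - (-1)*3 = -16 - (-3) = -13
e13 coeff = 4*3 - 1*3 = 12 - 3 = 9
e23 coeff = (-1)*3 - 1*(-4) = -3 - (-4) = 1
uv = 19 - 13*e12 + 9*e13 + 1*e23


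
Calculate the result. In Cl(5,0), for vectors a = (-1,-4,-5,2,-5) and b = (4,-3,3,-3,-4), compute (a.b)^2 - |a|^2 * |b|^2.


a . b = (-1)*4 + (-4)*(-3) + (-5)*3 + 2*(-3) + (-5)*(-4)
= -4 + 12 + (-15) + (-6) + 20 = 7
|a|^2 = (-1)^2 + (-4)^2 + (-5)^2 + 2^2 + (-5)^2 = 71
|b|^2 = 4^2 + (-3)^2 + 3^2 + (-3)^2 + (-4)^2 = 59
(a.b)^2 = 7^2 = 49
|a|^2 * |b|^2 = 71 * 59 = 4189
Result = 49 - 4189 = -4140


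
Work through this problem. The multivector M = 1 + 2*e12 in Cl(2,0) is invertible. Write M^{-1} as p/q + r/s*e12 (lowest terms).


M = 1 + 2*e12, where e12^2 = -1.
Since M commutes with its reverse ~M = a - b*e12, M * ~M = a^2 - b^2*e12^2 = a^2 + b^2.
So M^{-1} = ~M / (a^2 + b^2) = (a - b*e12)/(a^2 + b^2).
a^2 + b^2 = 1 + 4 = 5
Scalar part = 1/5 = 1/5
Bivector coeff = -2/5 = -2/5
M^{-1} = 1/5 - 2/5*e12


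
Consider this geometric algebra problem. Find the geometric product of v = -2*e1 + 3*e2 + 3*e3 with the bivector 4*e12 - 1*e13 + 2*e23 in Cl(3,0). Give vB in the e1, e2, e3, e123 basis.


vB has grade-1 (vector) and grade-3 (trivector) parts: vB = (v _| B) + (v ^ B).
Vector part <vB>_1:
  e1: -v2*b12 - v3*b13 = -(3)*(4) - (3)*(-1) = -9
  e2: v1*b12 - v3*b23 = (-2)*(4) - (3)*(2) = -14
  e3: v1*b13 + v2*b23 = (-2)*(-1) + (3)*(2) = 8
Trivector part <vB>_3:
  e123: v1*b23 - v2*b13 + v3*b12 = (-2)*(2) - (3)*(-1) + (3)*(4) = 11
vB = -9*e1 - 14*e2 + 8*e3 + 11*e123


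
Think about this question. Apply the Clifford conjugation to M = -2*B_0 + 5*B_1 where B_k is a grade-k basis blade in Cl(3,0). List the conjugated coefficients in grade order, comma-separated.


Clifford conjugate sign for grade k: (-1)^(k(k+1)/2)
Grade 0: (-1)^(0*1/2) = (-1)^0 = 1, coeff -2 -> -2
Grade 1: (-1)^(1*2/2) = (-1)^1 = -1, coeff 5 -> -5
Conjugated coefficients: -2, -5


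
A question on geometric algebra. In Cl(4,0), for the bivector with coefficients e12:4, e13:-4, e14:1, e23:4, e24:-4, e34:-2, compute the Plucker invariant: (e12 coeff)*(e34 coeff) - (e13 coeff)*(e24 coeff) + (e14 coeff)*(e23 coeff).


Plucker relation: af - be + cd
a*f = 4*(-2) = -8
b*e = (-4)*(-4) = 16
c*d = 1*4 = 4
af - be + cd = -8 - 16 + 4
= -20


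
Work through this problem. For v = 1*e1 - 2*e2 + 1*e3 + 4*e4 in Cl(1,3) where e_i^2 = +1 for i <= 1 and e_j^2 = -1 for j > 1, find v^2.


v^2 = sum of c_i^2 * e_i^2
Positive signature terms (e_i^2 = +1): 1^2 = 1
Negative signature terms (e_j^2 = -1): (-2)^2 + 1^2 + 4^2 = 21
v^2 = 1 - 21 = -20


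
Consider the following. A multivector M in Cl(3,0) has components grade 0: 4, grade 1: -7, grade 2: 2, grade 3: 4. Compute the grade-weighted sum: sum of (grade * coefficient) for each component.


Grade-weighted sum = sum of grade_k * coefficient_k
0*4 = 0
1*(-7) = -7
2*2 = 4
3*4 = 12
Total = 0 + (-7) + 4 + 12 = 9


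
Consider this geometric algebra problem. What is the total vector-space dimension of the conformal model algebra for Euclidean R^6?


The conformal model of R^6 uses Cl(7,1): the 6 Euclidean generators plus two extra orthogonal generators e+ (e+^2 = +1) and e- (e-^2 = -1), from which the null vectors e0, einf are built.
Number of generators m = 6 + 2 = 8.
dim Cl(p,q) = 2^m = 2^8 = 256


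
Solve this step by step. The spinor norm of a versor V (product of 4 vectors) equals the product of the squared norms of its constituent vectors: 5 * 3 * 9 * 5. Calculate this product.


Spinor norm N(V) = |v1|^2 * |v2|^2 * ... * |v4|^2
= 5 * 3 * 9 * 5
Running product: 5, 15, 135, 675
N(V) = 675


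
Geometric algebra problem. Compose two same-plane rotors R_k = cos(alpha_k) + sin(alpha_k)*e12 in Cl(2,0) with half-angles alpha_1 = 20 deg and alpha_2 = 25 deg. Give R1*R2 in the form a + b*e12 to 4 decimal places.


Same-plane rotors commute and their half-angles add:
R1*R2 = cos(a1 + a2) + sin(a1 + a2)*e12.
a1 + a2 = 20 + 25 = 45 deg
cos(45 deg) = 0.7071
sin(45 deg) = 0.7071
R1*R2 = 0.7071 + 0.7071*e12


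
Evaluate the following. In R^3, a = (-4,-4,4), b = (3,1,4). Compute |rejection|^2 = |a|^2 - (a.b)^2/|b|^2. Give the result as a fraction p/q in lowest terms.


|a|^2 = (-4)^2 + (-4)^2 + 4^2 = 48
|b|^2 = 3^2 + 1^2 + 4^2 = 26
a . b = (-4)*3 + (-4)*1 + 4*4 = 0
(a.b)^2 = 0^2 = 0
|rej|^2 = 48 - 0/26
= (1248 - 0)/26
= 1248/26
In lowest terms: 48/1


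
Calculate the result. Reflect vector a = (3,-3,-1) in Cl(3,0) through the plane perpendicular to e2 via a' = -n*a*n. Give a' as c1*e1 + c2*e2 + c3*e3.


Reflection formula: a' = -n*a*n, with n = e2 (unit vector, n^2 = 1).
For reflection through hyperplane perp to e2:
The component along e2 flips sign, others stay.
a = (3, -3, -1)
a' = (3, 3, -1)
a' = 3*e1 + 3*e2 - 1*e3


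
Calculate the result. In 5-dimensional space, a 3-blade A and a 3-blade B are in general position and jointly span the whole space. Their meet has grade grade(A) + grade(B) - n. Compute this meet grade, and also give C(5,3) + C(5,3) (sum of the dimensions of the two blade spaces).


Meet grade = grade(A) + grade(B) - n
= 3 + 3 - 5 = 1
C(5,3) = 10
C(5,3) = 10
dim_A + dim_B = 10 + 10 = 20


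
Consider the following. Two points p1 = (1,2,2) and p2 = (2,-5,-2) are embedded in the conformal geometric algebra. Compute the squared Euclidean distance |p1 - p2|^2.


p1 - p2 = (-1, 7, 4)
|p1 - p2|^2 = (-1)^2 + 7^2 + 4^2
= 1 + 49 + 16
= 66


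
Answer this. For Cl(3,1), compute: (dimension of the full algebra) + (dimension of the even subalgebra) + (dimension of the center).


n = 3 + 1 = 4
Total dim = 2^4 = 16
Even subalgebra dim = 2^3 = 8
n is even, so center dim = 1
Sum = 16 + 8 + 1 = 25


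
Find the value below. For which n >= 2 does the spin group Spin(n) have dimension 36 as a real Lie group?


dim Spin(n) = dim so(n) = n(n-1)/2.
Solve n(n-1)/2 = 36, i.e. n^2 - n - 72 = 0.
Discriminant = 1 + 8*36 = 289
n = (1 + sqrt(289))/2 = (1 + 17)/2 = 9


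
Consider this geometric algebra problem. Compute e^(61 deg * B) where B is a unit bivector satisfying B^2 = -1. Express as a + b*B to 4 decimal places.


For a unit bivector B with B^2 = -1, the exponential series gives
e^(theta*B) = cos(theta) + sin(theta)*B (the GA analogue of Euler's formula).
theta = 61 degrees = 1.064651 rad
cos(61 deg) = 0.4848
sin(61 deg) = 0.8746
exp(theta*B) = 0.4848 + 0.8746*B


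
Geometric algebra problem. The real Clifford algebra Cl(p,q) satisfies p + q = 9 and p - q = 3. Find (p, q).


We need p + q = 9 and p - q = 3.
Adding: 2p = 9 + 3 = 12, so p = 6.
Then q = 9 - 6 = 3.
(p, q) = (6, 3)


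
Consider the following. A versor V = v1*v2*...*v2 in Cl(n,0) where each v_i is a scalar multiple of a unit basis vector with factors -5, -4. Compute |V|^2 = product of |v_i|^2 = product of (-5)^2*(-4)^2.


Each vector v_i has |v_i|^2 = s_i^2
Squared scales: (-5)^2 = 25, (-4)^2 = 16
|V|^2 = 25 * 16
= 400


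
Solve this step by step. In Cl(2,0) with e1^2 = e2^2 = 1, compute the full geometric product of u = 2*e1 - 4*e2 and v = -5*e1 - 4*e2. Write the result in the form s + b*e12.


Expand: (2*e1 - 4*e2)(-5*e1 - 4*e2)
= 2*(-5)*e1e1 + 2*(-4)*e1e2 + (-4)*(-5)*e2e1 + (-4)*(-4)*e2e2
Using e1^2 = e2^2 = 1, e2e1 = -e1e2:
Scalar part s = 2*(-5) + (-4)*(-4) = -10 + 16 = 6
Bivector part b = 2*(-4) - (-4)*(-5) = -8 - 20 = -28
uv = 6 - 28*e12


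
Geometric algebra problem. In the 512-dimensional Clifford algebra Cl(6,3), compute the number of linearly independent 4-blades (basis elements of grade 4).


Number of grade-k basis blades in Cl(p,q) with n = p + q is C(n, k).
n = 6 + 3 = 9
C(9, 4) = 9! / (4! * 5!)
= 362880 / (24 * 120)
= 126


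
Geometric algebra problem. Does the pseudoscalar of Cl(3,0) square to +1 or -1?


The pseudoscalar I = e1...e_n (product of all n generators) of Cl(p,q) satisfies I^2 = (-1)^(q + n(n-1)/2).
p = 3, q = 0, n = p + q = 3
n(n-1)/2 = 3 * 2 / 2 = 3
Exponent = q + n(n-1)/2 = 0 + 3 = 3
I^2 = (-1)^3 = -1


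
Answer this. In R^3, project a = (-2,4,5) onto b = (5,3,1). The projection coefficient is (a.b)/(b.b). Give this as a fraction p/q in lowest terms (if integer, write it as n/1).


Projection coefficient = (a . b) / (b . b)
a . b = (-2)*5 + 4*3 + 5*1
= -10 + 12 + 5 = 7
b . b = 5^2 + 3^2 + 1^2
= 25 + 9 + 1 = 35
Coefficient = 7/35
In lowest terms: 1/5


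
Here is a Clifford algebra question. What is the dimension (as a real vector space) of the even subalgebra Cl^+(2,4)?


Even subalgebra dimension = 2^(n-1)
n = 2 + 4 = 6
2^(6 - 1) = 2^5 = 32
Verification: sum of C(6,k) for even k = 1 + 15 + 15 + 1 = 32
Result = 32


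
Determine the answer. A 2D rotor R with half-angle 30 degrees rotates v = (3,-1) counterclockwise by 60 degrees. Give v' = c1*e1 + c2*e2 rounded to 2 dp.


Rotor R = cos(30deg) - sin(30deg)*e12
Rotation angle theta = 2 * 30 = 60 degrees
v' = R*v*~R rotates v by theta.
cos(60deg) = 0.5000, sin(60deg) = 0.8660
v'_1 = 3*cos(60deg) - (-1)*sin(60deg)
= 3*0.5000 - (-1)*0.8660
= 2.37
v'_2 = 3*sin(60deg) + (-1)*cos(60deg)
= 3*0.8660 + (-1)*0.5000
= 2.10
v' = 2.37*e1 + 2.10*e2


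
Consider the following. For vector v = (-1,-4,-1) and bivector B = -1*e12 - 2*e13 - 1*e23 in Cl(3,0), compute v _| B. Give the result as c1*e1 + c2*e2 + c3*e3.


Left contraction v _| B = <vB>_1 (grade-1 part of the geometric product vB).
Using e1_|e12 = e2, e2_|e12 = -e1, e1_|e13 = e3, e3_|e13 = -e1, e2_|e23 = e3, e3_|e23 = -e2:
e1 coeff: -v2*b12 - v3*b13 = -(-4)*(-1) - (-1)*(-2) = -6
e2 coeff: v1*b12 - v3*b23 = (-1)*(-1) - (-1)*(-1) = 0
e3 coeff: v1*b13 + v2*b23 = (-1)*(-2) + (-4)*(-1) = 6
v _| B = -6*e1 + 0*e2 + 6*e3


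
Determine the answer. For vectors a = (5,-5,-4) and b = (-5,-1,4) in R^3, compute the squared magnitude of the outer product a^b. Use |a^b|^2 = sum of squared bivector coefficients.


a wedge b = (a1*b2 - a2*b1)*e12 + (a1*b3 - a3*b1)*e13 + (a2*b3 - a3*b2)*e23
e12 coeff: 5*(-1) - (-5)*(-5) = -5 - 25 = -30
e13 coeff: 5*4 - (-4)*(-5) = 20 - 20 = 0
e23 coeff: (-5)*4 - (-4)*(-1) = -20 - 4 = -24
|a wedge b|^2 = (-30)^2 + 0^2 + (-24)^2
= 900 + 0 + 576
= 1476


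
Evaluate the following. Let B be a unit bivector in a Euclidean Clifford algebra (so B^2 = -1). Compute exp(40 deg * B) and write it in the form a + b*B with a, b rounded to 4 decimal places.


For a unit bivector B with B^2 = -1, the exponential series gives
e^(theta*B) = cos(theta) + sin(theta)*B (the GA analogue of Euler's formula).
theta = 40 degrees = 0.698132 rad
cos(40 deg) = 0.7660
sin(40 deg) = 0.6428
exp(theta*B) = 0.7660 + 0.6428*B


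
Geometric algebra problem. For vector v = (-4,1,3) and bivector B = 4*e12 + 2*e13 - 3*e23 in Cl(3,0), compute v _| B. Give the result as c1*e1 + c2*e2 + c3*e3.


Left contraction v _| B = <vB>_1 (grade-1 part of the geometric product vB).
Using e1_|e12 = e2, e2_|e12 = -e1, e1_|e13 = e3, e3_|e13 = -e1, e2_|e23 = e3, e3_|e23 = -e2:
e1 coeff: -v2*b12 - v3*b13 = -(1)*(4) - (3)*(2) = -10
e2 coeff: v1*b12 - v3*b23 = (-4)*(4) - (3)*(-3) = -7
e3 coeff: v1*b13 + v2*b23 = (-4)*(2) + (1)*(-3) = -11
v _| B = -10*e1 - 7*e2 - 11*e3


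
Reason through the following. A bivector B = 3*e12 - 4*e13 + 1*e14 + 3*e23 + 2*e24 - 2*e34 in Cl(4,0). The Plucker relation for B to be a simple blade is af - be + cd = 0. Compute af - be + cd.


Plucker relation: af - be + cd
a*f = 3*(-2) = -6
b*e = (-4)*2 = -8
c*d = 1*3 = 3
af - be + cd = -6 - (-8) + 3
= 5


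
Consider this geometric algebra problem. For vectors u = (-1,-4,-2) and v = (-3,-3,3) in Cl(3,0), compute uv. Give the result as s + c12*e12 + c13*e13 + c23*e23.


In Cl(3,0): e_i^2 = 1, e_ie_j = -e_je_i for i != j.
Scalar part = u . v = (-1)*(-3) + (-4)*(-3) + (-2)*3
= 3 + 12 + (-6) = 9
e12 coeff = (-1)*(-3) - (-4)*(-3) = 3 - 12 = -9
e13 coeff = (-1)*3 - (-2)*(-3) = -3 - 6 = -9
e23 coeff = (-4)*3 - (-2)*(-3) = -12 - 6 = -18
uv = 9 - 9*e12 - 9*e13 - 18*e23


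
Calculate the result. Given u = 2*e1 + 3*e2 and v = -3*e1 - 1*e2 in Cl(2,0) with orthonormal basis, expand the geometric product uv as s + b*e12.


Expand: (2*e1 + 3*e2)(-3*e1 - 1*e2)
= 2*(-3)*e1e1 + 2*(-1)*e1e2 + 3*(-3)*e2e1 + 3*(-1)*e2e2
Using e1^2 = e2^2 = 1, e2e1 = -e1e2:
Scalar part s = 2*(-3) + 3*(-1) = -6 + (-3) = -9
Bivector part b = 2*(-1) - 3*(-3) = -2 - (-9) = 7
uv = -9 + 7*e12


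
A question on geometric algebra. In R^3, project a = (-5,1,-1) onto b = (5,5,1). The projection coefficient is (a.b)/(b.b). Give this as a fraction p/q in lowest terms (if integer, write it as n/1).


Projection coefficient = (a . b) / (b . b)
a . b = (-5)*5 + 1*5 + (-1)*1
= -25 + 5 + (-1) = -21
b . b = 5^2 + 5^2 + 1^2
= 25 + 25 + 1 = 51
Coefficient = -21/51
In lowest terms: -7/17


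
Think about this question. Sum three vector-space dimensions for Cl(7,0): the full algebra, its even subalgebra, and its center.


n = 7 + 0 = 7
Total dim = 2^7 = 128
Even subalgebra dim = 2^6 = 64
n is odd, so center dim = 2
Sum = 128 + 64 + 2 = 194


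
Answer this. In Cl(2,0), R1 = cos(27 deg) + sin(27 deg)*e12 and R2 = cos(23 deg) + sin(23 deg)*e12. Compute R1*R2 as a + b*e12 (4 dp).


Same-plane rotors commute and their half-angles add:
R1*R2 = cos(a1 + a2) + sin(a1 + a2)*e12.
a1 + a2 = 27 + 23 = 50 deg
cos(50 deg) = 0.6428
sin(50 deg) = 0.7660
R1*R2 = 0.6428 + 0.7660*e12


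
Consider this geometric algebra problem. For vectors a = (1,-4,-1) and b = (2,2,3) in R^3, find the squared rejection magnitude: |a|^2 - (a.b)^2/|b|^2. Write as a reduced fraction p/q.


|a|^2 = 1^2 + (-4)^2 + (-1)^2 = 18
|b|^2 = 2^2 + 2^2 + 3^2 = 17
a . b = 1*2 + (-4)*2 + (-1)*3 = -9
(a.b)^2 = (-9)^2 = 81
|rej|^2 = 18 - 81/17
= (306 - 81)/17
= 225/17
In lowest terms: 225/17


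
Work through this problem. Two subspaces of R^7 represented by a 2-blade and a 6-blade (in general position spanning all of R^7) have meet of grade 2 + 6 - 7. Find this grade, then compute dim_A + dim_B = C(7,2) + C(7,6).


Meet grade = grade(A) + grade(B) - n
= 2 + 6 - 7 = 1
C(7,2) = 21
C(7,6) = 7
dim_A + dim_B = 21 + 7 = 28


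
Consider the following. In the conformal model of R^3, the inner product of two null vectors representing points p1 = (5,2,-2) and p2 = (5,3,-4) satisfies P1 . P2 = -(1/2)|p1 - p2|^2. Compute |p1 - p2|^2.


p1 - p2 = (0, -1, 2)
|p1 - p2|^2 = 0^2 + (-1)^2 + 2^2
= 0 + 1 + 4
= 5


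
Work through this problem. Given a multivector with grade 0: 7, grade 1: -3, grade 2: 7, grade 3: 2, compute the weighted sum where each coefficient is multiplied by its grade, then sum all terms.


Grade-weighted sum = sum of grade_k * coefficient_k
0*7 = 0
1*(-3) = -3
2*7 = 14
3*2 = 6
Total = 0 + (-3) + 14 + 6 = 17


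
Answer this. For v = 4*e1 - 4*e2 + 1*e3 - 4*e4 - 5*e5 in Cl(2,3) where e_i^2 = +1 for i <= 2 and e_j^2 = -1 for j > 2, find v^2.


v^2 = sum of c_i^2 * e_i^2
Positive signature terms (e_i^2 = +1): 4^2 + (-4)^2 = 32
Negative signature terms (e_j^2 = -1): 1^2 + (-4)^2 + (-5)^2 = 42
v^2 = 32 - 42 = -10


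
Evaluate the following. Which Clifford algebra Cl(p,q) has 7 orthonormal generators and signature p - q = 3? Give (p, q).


We need p + q = 7 and p - q = 3.
Adding: 2p = 7 + 3 = 10, so p = 5.
Then q = 7 - 5 = 2.
(p, q) = (5, 2)


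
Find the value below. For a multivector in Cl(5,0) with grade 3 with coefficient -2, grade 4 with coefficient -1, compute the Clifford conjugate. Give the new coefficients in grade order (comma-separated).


Clifford conjugate sign for grade k: (-1)^(k(k+1)/2)
Grade 3: (-1)^(3*4/2) = (-1)^6 = 1, coeff -2 -> -2
Grade 4: (-1)^(4*5/2) = (-1)^10 = 1, coeff -1 -> -1
Conjugated coefficients: -2, -1


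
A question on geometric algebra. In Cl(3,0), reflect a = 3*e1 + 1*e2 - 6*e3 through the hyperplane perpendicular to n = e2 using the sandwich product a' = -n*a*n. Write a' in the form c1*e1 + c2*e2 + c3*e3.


Reflection formula: a' = -n*a*n, with n = e2 (unit vector, n^2 = 1).
For reflection through hyperplane perp to e2:
The component along e2 flips sign, others stay.
a = (3, 1, -6)
a' = (3, -1, -6)
a' = 3*e1 - 1*e2 - 6*e3


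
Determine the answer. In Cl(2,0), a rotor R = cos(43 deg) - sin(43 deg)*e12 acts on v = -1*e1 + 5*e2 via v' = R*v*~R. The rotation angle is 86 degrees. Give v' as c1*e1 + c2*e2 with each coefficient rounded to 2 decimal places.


Rotor R = cos(43deg) - sin(43deg)*e12
Rotation angle theta = 2 * 43 = 86 degrees
v' = R*v*~R rotates v by theta.
cos(86deg) = 0.0698, sin(86deg) = 0.9976
v'_1 = -1*cos(86deg) - 5*sin(86deg)
= -1*0.0698 - 5*0.9976
= -5.06
v'_2 = -1*sin(86deg) + 5*cos(86deg)
= -1*0.9976 + 5*0.0698
= -0.65
v' = -5.06*e1 - 0.65*e2
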